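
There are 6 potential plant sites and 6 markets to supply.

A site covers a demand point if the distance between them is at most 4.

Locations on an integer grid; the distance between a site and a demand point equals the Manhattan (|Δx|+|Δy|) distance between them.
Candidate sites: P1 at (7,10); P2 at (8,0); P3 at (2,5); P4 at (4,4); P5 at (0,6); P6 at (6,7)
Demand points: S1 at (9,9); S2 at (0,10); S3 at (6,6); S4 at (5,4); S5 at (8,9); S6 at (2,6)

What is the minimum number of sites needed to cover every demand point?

3

Coverage sets (demand points within 4 of each site):
  P1: {S1, S5}
  P2: {}
  P3: {S4, S6}
  P4: {S3, S4, S6}
  P5: {S2, S6}
  P6: {S3, S4, S5}
No 2 sites suffice: every size-2 union leaves at least one demand point uncovered.
But {P1, P4, P5} covers everything, so the minimum is 3.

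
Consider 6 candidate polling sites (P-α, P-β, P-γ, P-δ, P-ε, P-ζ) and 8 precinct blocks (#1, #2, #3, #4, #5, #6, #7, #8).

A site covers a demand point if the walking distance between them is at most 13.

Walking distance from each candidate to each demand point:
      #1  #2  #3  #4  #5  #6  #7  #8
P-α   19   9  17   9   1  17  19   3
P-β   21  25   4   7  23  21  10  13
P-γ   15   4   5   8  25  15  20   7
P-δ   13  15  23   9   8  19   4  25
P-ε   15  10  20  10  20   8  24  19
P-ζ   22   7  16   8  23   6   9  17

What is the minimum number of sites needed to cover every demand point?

3

Coverage sets (demand points within 13 of each site):
  P-α: {#2, #4, #5, #8}
  P-β: {#3, #4, #7, #8}
  P-γ: {#2, #3, #4, #8}
  P-δ: {#1, #4, #5, #7}
  P-ε: {#2, #4, #6}
  P-ζ: {#2, #4, #6, #7}
No 2 sites suffice: every size-2 union leaves at least one demand point uncovered.
But {P-β, P-δ, P-ε} covers everything, so the minimum is 3.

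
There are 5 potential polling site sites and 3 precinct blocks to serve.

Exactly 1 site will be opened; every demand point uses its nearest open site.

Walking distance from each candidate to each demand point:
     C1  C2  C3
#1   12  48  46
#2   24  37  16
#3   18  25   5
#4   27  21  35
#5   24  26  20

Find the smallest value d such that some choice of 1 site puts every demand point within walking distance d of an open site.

25

Open {#3}.
  Farthest demand point is C2 at walking distance 25 (to #3); all others are ≤ 25.
With {#5} the worst case is 26.
With {#4} the worst case is 35.
No size-1 selection achieves below 25.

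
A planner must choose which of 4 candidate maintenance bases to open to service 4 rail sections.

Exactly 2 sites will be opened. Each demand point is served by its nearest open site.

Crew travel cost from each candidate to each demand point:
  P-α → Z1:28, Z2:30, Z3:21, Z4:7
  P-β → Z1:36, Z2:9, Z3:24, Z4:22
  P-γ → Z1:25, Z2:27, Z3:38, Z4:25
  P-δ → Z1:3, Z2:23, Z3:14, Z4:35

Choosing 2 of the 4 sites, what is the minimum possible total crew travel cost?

47

Open {P-α, P-δ}.
  Z1→P-δ 3, Z2→P-δ 23, Z3→P-δ 14, Z4→P-α 7  ⇒ total 47.
Compare {P-β, P-δ}: total 48.
Compare {P-α, P-β}: total 65.
No size-2 selection does better; minimum is 47.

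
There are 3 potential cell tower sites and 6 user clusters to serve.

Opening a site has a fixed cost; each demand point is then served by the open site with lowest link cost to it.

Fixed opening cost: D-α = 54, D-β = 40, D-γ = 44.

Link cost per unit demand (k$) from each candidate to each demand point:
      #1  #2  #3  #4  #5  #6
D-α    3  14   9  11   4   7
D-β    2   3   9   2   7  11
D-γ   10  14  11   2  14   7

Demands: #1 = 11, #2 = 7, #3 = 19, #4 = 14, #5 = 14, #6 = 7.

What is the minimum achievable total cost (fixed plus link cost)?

441

Open {D-α, D-β}: assign each demand point to its cheapest open site.
  #1→D-β 11×2=22, #2→D-β 7×3=21, #3→D-α 19×9=171, #4→D-β 14×2=28, #5→D-α 14×4=56, #6→D-α 7×7=49
  link cost 347, fixed 94 → total 441.
Compare {D-β}: link cost 417 + fixed 40 = 457.
Compare {D-β, D-γ}: link cost 389 + fixed 84 = 473.
Compare {D-α, D-β, D-γ}: link cost 347 + fixed 138 = 485.
All other subsets cost ≥ 457. Minimum total cost: 441.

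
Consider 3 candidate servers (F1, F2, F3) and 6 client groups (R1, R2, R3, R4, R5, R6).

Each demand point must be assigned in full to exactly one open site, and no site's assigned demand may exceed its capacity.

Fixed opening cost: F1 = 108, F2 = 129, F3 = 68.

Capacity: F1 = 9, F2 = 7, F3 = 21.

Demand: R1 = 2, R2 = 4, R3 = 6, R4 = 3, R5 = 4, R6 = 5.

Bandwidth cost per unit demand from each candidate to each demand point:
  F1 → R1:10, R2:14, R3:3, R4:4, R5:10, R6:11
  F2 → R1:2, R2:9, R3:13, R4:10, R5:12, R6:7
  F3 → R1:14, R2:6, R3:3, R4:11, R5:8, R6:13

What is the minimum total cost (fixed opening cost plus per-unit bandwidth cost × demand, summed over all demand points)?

Open {F2, F3}; cheapest assignment that respects the capacities:
  F2 (cap 7, load 7): R1, R6 — cost 2×2 + 5×7 = 39
  F3 (cap 21, load 17): R2, R3, R4, R5 — cost 4×6 + 6×3 + 3×11 + 4×8 = 107
  Shipping 146, fixed 197 → total 343.
  Any other capacity-feasible assignment to {F2, F3} ships for at least 146.
Compare {F1, F3}: its best feasible assignment gives total 345.
Compare {F1, F2, F3}: its best feasible assignment gives total 430.
Every other set of open sites that can feasibly serve all demand totals ≥ 345 even under its best assignment. Minimum: 343.

343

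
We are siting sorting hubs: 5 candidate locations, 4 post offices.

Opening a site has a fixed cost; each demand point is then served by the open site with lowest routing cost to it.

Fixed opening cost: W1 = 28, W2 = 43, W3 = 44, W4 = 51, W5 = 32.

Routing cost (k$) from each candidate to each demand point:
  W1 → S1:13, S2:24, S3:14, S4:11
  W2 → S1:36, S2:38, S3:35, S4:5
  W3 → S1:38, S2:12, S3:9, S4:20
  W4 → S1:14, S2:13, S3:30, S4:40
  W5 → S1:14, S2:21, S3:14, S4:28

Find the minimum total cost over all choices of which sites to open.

Open {W1}: assign each demand point to its cheapest open site.
  S1→W1 13, S2→W1 24, S3→W1 14, S4→W1 11
  routing cost 62, fixed 28 → total 90.
Compare {W5}: routing cost 77 + fixed 32 = 109.
Compare {W1, W3}: routing cost 45 + fixed 72 = 117.
Compare {W1, W5}: routing cost 59 + fixed 60 = 119.
All other subsets cost ≥ 109. Minimum total cost: 90.

90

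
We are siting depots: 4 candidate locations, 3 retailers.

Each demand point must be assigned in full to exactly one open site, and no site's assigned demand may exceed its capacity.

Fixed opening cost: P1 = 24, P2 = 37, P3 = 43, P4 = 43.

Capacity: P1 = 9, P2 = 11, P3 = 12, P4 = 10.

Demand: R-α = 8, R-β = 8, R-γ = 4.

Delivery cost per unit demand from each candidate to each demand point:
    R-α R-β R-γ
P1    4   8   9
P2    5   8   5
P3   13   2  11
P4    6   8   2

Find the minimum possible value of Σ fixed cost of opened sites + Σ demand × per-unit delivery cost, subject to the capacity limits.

Open {P1, P3}; cheapest assignment that respects the capacities:
  P1 (cap 9, load 8): R-α — cost 8×4 = 32
  P3 (cap 12, load 12): R-β, R-γ — cost 8×2 + 4×11 = 60
  Shipping 92, fixed 67 → total 159.
  Any other capacity-feasible assignment to {P1, P3} ships for at least 92.
Compare {P1, P3, P4}: its best feasible assignment gives total 166.
Compare {P1, P2, P3}: its best feasible assignment gives total 172.
Every other set of open sites that can feasibly serve all demand totals ≥ 166 even under its best assignment. Minimum: 159.

159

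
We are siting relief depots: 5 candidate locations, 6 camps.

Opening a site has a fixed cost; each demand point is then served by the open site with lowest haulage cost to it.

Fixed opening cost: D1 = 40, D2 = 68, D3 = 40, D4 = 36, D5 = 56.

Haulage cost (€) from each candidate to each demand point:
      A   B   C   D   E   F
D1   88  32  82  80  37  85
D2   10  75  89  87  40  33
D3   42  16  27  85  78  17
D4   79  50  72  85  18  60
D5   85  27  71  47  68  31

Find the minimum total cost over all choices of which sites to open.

Open {D3, D4}: assign each demand point to its cheapest open site.
  A→D3 42, B→D3 16, C→D3 27, D→D3 85, E→D4 18, F→D3 17
  haulage cost 205, fixed 76 → total 281.
Compare {D1, D3}: haulage cost 219 + fixed 80 = 299.
Compare {D3, D4, D5}: haulage cost 167 + fixed 132 = 299.
Compare {D2, D3}: haulage cost 195 + fixed 108 = 303.
All other subsets cost ≥ 299. Minimum total cost: 281.

281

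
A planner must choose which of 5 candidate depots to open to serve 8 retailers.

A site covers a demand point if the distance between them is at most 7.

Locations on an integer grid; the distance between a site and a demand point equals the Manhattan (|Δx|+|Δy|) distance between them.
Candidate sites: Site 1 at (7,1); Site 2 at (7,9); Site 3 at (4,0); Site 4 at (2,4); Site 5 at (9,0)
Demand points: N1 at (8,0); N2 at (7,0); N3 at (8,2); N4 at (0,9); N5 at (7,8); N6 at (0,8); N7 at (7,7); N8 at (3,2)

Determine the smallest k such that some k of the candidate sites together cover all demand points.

Coverage sets (demand points within 7 of each site):
  Site 1: {N1, N2, N3, N5, N7, N8}
  Site 2: {N4, N5, N7}
  Site 3: {N1, N2, N3, N8}
  Site 4: {N4, N6, N8}
  Site 5: {N1, N2, N3}
No single site covers all 8 demand points.
But {Site 1, Site 4} covers everything, so the minimum is 2.

2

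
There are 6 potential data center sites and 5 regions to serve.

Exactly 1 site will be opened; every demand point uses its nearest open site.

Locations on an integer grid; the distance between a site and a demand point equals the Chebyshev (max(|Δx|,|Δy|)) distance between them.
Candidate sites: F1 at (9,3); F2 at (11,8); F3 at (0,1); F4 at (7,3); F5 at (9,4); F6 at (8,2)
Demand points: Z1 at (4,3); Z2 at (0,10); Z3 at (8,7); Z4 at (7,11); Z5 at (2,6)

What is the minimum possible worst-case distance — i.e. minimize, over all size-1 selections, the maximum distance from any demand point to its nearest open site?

8

Open {F4}.
  Farthest demand point is Z4 at distance 8 (to F4); all others are ≤ 8.
With {F1} the worst case is 9.
With {F5} the worst case is 9.
No size-1 selection achieves below 8.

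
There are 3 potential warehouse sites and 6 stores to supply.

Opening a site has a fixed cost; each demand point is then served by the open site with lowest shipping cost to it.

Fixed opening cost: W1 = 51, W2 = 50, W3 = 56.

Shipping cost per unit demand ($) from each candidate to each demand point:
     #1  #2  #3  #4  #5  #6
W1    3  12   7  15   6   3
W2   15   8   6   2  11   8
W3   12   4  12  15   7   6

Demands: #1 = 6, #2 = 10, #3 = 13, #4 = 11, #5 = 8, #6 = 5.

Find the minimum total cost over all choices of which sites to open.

Open {W1, W2}: assign each demand point to its cheapest open site.
  #1→W1 6×3=18, #2→W2 10×8=80, #3→W2 13×6=78, #4→W2 11×2=22, #5→W1 8×6=48, #6→W1 5×3=15
  shipping cost 261, fixed 101 → total 362.
Compare {W1, W2, W3}: shipping cost 221 + fixed 157 = 378.
Compare {W2, W3}: shipping cost 298 + fixed 106 = 404.
Compare {W2}: shipping cost 398 + fixed 50 = 448.
All other subsets cost ≥ 378. Minimum total cost: 362.

362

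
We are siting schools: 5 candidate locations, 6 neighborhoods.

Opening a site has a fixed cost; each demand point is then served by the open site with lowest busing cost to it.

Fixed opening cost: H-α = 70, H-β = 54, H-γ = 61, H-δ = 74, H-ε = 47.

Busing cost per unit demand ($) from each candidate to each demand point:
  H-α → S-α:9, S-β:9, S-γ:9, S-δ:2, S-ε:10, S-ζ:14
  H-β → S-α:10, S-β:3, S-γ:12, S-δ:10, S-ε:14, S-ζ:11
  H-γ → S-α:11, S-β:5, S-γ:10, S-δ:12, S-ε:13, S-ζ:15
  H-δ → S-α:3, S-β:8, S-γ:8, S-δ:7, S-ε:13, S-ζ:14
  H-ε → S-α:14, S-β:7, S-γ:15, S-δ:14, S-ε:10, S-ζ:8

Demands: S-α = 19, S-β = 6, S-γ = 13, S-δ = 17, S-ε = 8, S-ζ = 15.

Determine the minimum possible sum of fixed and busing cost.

Open {H-α, H-δ, H-ε}: assign each demand point to its cheapest open site.
  S-α→H-δ 19×3=57, S-β→H-ε 6×7=42, S-γ→H-δ 13×8=104, S-δ→H-α 17×2=34, S-ε→H-α 8×10=80, S-ζ→H-ε 15×8=120
  busing cost 437, fixed 191 → total 628.
Compare {H-δ, H-ε}: busing cost 522 + fixed 121 = 643.
Compare {H-α, H-β, H-δ}: busing cost 458 + fixed 198 = 656.
Compare {H-α, H-β, H-δ, H-ε}: busing cost 413 + fixed 245 = 658.
All other subsets cost ≥ 643. Minimum total cost: 628.

628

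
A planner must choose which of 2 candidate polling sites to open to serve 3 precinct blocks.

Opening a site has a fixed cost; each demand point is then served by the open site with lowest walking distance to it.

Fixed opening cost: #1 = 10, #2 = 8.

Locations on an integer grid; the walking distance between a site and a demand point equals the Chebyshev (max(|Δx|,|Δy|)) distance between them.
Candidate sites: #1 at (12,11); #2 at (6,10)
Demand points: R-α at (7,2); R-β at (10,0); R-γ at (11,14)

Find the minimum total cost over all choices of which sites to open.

31

Open {#2}: assign each demand point to its cheapest open site.
  R-α→#2 8, R-β→#2 10, R-γ→#2 5
  walking distance 23, fixed 8 → total 31.
Compare {#1}: walking distance 23 + fixed 10 = 33.
Compare {#1, #2}: walking distance 21 + fixed 18 = 39.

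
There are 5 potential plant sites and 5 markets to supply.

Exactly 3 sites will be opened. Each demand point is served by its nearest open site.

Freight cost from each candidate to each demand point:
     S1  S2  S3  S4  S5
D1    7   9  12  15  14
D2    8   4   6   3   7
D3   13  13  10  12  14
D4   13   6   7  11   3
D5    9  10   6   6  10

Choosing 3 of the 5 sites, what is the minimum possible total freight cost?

Open {D1, D2, D4}.
  S1→D1 7, S2→D2 4, S3→D2 6, S4→D2 3, S5→D4 3  ⇒ total 23.
Compare {D2, D3, D4}: total 24.
Compare {D2, D4, D5}: total 24.
No size-3 selection does better; minimum is 23.

23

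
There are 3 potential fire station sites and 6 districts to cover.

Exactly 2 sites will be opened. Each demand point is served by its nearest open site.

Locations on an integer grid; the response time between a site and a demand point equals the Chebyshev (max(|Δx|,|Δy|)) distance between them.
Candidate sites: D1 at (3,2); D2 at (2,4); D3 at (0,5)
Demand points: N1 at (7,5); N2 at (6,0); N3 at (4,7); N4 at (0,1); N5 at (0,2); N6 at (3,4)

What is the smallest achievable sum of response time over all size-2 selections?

16

Open {D1, D2}.
  N1→D1 4, N2→D1 3, N3→D2 3, N4→D1 3, N5→D2 2, N6→D2 1  ⇒ total 16.
Compare {D2, D3}: total 18.
Compare {D1, D3}: total 19.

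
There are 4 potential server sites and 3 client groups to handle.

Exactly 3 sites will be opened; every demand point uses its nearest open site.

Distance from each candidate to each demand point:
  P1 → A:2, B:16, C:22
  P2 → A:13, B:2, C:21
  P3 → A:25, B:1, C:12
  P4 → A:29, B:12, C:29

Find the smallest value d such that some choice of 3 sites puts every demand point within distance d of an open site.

12

Open {P1, P2, P3}.
  Farthest demand point is C at distance 12 (to P3); all others are ≤ 12.
With {P1, P3, P4} the worst case is 12.
With {P2, P3, P4} the worst case is 13.
No size-3 selection achieves below 12.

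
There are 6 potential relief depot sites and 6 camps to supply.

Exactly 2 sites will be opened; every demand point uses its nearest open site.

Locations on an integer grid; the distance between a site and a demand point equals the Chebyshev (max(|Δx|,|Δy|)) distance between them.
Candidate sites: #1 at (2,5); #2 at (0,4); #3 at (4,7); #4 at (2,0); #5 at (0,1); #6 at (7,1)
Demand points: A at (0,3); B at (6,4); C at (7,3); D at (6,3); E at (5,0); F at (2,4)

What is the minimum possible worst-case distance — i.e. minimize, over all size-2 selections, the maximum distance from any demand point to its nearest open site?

3

Open {#1, #6}.
  Farthest demand point is B at distance 3 (to #6); all others are ≤ 3.
With {#2, #6} the worst case is 3.
With {#5, #6} the worst case is 3.
No size-2 selection achieves below 3.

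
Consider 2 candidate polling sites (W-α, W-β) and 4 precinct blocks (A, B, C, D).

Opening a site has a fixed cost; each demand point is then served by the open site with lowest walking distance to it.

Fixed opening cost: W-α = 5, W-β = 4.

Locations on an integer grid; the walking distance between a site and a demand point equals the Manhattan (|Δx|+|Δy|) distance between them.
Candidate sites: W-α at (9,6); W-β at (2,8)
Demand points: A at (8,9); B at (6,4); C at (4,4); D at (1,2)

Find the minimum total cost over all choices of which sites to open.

Open {W-α, W-β}: assign each demand point to its cheapest open site.
  A→W-α 4, B→W-α 5, C→W-β 6, D→W-β 7
  walking distance 22, fixed 9 → total 31.
Compare {W-β}: walking distance 28 + fixed 4 = 32.
Compare {W-α}: walking distance 28 + fixed 5 = 33.

31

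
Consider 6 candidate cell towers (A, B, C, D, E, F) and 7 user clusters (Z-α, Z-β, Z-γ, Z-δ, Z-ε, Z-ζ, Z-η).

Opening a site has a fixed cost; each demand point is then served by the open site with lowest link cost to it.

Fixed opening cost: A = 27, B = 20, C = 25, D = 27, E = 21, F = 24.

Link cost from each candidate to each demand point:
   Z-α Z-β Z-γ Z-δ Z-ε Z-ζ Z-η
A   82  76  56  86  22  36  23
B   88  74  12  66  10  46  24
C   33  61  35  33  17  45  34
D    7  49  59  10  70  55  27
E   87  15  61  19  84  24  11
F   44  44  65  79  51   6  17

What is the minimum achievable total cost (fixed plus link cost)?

Open {B, D, E}: assign each demand point to its cheapest open site.
  Z-α→D 7, Z-β→E 15, Z-γ→B 12, Z-δ→D 10, Z-ε→B 10, Z-ζ→E 24, Z-η→E 11
  link cost 89, fixed 68 → total 157.
Compare {B, D, E, F}: link cost 71 + fixed 92 = 163.
Compare {B, D, F}: link cost 106 + fixed 71 = 177.
Compare {B, E, F}: link cost 117 + fixed 65 = 182.
All other subsets cost ≥ 163. Minimum total cost: 157.

157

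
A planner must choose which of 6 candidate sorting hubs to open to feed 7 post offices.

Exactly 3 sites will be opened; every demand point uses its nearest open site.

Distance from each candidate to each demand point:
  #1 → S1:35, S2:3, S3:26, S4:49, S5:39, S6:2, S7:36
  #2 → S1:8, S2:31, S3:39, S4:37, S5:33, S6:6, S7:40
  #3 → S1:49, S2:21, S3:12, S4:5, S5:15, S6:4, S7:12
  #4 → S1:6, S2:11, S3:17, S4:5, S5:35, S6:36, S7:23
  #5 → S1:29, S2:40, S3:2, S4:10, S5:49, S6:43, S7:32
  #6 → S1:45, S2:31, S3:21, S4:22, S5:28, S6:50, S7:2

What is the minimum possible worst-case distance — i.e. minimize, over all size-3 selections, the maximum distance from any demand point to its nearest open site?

15

Open {#1, #2, #3}.
  Farthest demand point is S5 at distance 15 (to #3); all others are ≤ 15.
With {#1, #3, #4} the worst case is 15.
With {#2, #3, #4} the worst case is 15.
No size-3 selection achieves below 15.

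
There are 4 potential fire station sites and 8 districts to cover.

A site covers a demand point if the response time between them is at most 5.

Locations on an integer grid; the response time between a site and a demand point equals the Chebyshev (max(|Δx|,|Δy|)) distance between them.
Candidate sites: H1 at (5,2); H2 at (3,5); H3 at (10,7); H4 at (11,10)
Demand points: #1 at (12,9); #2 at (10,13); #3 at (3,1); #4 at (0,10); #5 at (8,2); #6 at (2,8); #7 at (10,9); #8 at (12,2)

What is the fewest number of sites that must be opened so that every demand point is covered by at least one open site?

Coverage sets (demand points within 5 of each site):
  H1: {#3, #5}
  H2: {#3, #4, #5, #6}
  H3: {#1, #5, #7, #8}
  H4: {#1, #2, #7}
No 2 sites suffice: every size-2 union leaves at least one demand point uncovered.
But {H2, H3, H4} covers everything, so the minimum is 3.

3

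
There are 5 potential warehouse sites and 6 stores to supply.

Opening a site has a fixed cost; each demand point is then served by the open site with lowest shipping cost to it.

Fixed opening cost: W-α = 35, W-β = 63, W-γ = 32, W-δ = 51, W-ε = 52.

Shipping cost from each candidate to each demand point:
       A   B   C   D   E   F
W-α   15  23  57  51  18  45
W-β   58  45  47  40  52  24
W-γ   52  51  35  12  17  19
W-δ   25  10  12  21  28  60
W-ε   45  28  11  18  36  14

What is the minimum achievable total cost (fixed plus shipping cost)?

178

Open {W-γ, W-δ}: assign each demand point to its cheapest open site.
  A→W-δ 25, B→W-δ 10, C→W-δ 12, D→W-γ 12, E→W-γ 17, F→W-γ 19
  shipping cost 95, fixed 83 → total 178.
Compare {W-α, W-ε}: shipping cost 99 + fixed 87 = 186.
Compare {W-α, W-γ}: shipping cost 121 + fixed 67 = 188.
Compare {W-α, W-γ, W-δ}: shipping cost 85 + fixed 118 = 203.
All other subsets cost ≥ 186. Minimum total cost: 178.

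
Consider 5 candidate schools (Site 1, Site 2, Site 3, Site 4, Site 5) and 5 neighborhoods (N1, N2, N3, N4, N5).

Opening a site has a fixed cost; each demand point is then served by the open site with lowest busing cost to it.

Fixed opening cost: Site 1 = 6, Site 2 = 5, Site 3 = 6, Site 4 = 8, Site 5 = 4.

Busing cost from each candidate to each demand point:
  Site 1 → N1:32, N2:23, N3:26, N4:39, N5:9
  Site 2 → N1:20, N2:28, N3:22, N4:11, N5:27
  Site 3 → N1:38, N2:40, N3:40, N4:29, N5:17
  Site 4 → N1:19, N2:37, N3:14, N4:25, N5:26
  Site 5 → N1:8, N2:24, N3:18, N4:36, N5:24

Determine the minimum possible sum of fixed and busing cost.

84

Open {Site 1, Site 2, Site 5}: assign each demand point to its cheapest open site.
  N1→Site 5 8, N2→Site 1 23, N3→Site 5 18, N4→Site 2 11, N5→Site 1 9
  busing cost 69, fixed 15 → total 84.
Compare {Site 1, Site 2, Site 4, Site 5}: busing cost 65 + fixed 23 = 88.
Compare {Site 1, Site 2, Site 3, Site 5}: busing cost 69 + fixed 21 = 90.
Compare {Site 2, Site 3, Site 5}: busing cost 78 + fixed 15 = 93.
All other subsets cost ≥ 88. Minimum total cost: 84.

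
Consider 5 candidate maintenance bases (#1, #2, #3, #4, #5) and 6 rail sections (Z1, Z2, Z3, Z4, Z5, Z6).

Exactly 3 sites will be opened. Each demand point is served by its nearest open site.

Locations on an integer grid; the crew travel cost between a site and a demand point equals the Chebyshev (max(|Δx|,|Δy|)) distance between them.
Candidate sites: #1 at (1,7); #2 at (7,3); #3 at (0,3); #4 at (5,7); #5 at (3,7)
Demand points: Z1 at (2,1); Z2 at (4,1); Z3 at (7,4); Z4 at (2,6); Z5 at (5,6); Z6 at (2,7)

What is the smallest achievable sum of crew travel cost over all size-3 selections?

10

Open {#2, #3, #5}.
  Z1→#3 2, Z2→#2 3, Z3→#2 1, Z4→#5 1, Z5→#5 2, Z6→#5 1  ⇒ total 10.
Compare {#1, #2, #3}: total 11.
Compare {#1, #2, #4}: total 12.
No size-3 selection does better; minimum is 10.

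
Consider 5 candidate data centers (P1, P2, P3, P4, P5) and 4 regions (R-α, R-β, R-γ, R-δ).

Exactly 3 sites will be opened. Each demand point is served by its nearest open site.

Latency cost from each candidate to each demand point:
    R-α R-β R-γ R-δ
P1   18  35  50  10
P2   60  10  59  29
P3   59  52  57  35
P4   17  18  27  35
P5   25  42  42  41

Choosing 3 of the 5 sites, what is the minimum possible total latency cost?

Open {P1, P2, P4}.
  R-α→P4 17, R-β→P2 10, R-γ→P4 27, R-δ→P1 10  ⇒ total 64.
Compare {P1, P3, P4}: total 72.
Compare {P1, P4, P5}: total 72.
No size-3 selection does better; minimum is 64.

64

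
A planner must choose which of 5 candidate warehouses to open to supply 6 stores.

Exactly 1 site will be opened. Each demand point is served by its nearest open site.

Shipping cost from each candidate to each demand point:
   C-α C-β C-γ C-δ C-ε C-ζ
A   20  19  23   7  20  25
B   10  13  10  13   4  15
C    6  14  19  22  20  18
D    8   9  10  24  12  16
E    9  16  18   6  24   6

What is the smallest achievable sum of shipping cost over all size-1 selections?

Open {B}.
  C-α→B 10, C-β→B 13, C-γ→B 10, C-δ→B 13, C-ε→B 4, C-ζ→B 15  ⇒ total 65.
Compare {D}: total 79.
Compare {E}: total 79.
No size-1 selection does better; minimum is 65.

65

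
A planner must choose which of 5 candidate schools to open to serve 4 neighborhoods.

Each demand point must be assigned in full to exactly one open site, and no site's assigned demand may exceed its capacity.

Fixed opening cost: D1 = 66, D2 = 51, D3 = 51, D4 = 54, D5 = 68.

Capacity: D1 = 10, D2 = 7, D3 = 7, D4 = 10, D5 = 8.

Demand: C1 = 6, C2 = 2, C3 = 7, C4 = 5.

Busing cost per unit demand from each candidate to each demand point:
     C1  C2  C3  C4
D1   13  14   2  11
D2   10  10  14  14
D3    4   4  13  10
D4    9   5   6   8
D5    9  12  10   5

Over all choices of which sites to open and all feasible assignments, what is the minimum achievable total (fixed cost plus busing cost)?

259

Open {D1, D3, D4}; cheapest assignment that respects the capacities:
  D1 (cap 10, load 7): C3 — cost 7×2 = 14
  D3 (cap 7, load 6): C1 — cost 6×4 = 24
  D4 (cap 10, load 7): C2, C4 — cost 2×5 + 5×8 = 50
  Shipping 88, fixed 171 → total 259.
  Any other capacity-feasible assignment to {D1, D3, D4} ships for at least 88.
Compare {D1, D3, D5}: its best feasible assignment gives total 272.
Compare {D3, D4, D5}: its best feasible assignment gives total 274.
Every other set of open sites that can feasibly serve all demand totals ≥ 272 even under its best assignment. Minimum: 259.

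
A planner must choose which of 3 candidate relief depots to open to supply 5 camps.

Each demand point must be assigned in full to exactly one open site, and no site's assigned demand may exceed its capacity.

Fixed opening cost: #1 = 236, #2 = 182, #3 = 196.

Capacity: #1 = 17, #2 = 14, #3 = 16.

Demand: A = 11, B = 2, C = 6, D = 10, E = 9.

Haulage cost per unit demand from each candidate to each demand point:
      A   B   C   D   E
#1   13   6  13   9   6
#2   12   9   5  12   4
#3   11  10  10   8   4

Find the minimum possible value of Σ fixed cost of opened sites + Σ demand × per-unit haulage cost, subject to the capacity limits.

944

Open {#1, #2, #3}; cheapest assignment that respects the capacities:
  #1 (cap 17, load 12): B, D — cost 2×6 + 10×9 = 102
  #2 (cap 14, load 11): A — cost 11×12 = 132
  #3 (cap 16, load 15): C, E — cost 6×10 + 9×4 = 96
  Shipping 330, fixed 614 → total 944.
  Any other capacity-feasible assignment to {#1, #2, #3} ships for at least 330.
Total demand is 38 and no other set of sites has combined capacity ≥ 38, so {#1, #2, #3} is the only feasible choice of open sites. Minimum: 944.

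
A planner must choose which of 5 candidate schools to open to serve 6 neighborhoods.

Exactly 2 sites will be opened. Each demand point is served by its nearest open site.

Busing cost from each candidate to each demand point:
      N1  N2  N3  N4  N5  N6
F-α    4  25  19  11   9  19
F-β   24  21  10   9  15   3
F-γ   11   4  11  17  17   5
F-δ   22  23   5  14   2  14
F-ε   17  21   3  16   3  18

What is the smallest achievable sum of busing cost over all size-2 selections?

Open {F-γ, F-δ}.
  N1→F-γ 11, N2→F-γ 4, N3→F-δ 5, N4→F-δ 14, N5→F-δ 2, N6→F-γ 5  ⇒ total 41.
Compare {F-γ, F-ε}: total 42.
Compare {F-α, F-γ}: total 44.
No size-2 selection does better; minimum is 41.

41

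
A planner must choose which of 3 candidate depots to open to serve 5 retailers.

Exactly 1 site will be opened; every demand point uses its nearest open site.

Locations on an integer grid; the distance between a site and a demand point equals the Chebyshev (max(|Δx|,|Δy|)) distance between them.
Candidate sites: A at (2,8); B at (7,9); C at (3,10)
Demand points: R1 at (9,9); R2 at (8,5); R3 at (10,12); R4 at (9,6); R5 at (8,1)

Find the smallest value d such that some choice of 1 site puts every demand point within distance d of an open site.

Open {A}.
  Farthest demand point is R3 at distance 8 (to A); all others are ≤ 8.
With {B} the worst case is 8.
With {C} the worst case is 9.
No size-1 selection achieves below 8.

8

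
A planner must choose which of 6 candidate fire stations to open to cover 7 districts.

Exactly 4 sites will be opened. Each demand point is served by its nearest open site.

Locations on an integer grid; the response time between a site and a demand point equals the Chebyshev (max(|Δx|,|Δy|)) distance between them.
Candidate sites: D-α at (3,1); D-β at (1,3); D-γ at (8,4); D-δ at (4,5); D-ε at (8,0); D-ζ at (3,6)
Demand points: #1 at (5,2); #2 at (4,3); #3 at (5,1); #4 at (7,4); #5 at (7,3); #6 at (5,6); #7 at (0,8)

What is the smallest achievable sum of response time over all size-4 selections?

12

Open {D-α, D-γ, D-δ, D-ζ}.
  #1→D-α 2, #2→D-α 2, #3→D-α 2, #4→D-γ 1, #5→D-γ 1, #6→D-δ 1, #7→D-ζ 3  ⇒ total 12.
Compare {D-α, D-β, D-γ, D-δ}: total 13.
Compare {D-α, D-β, D-γ, D-ζ}: total 13.
No size-4 selection does better; minimum is 12.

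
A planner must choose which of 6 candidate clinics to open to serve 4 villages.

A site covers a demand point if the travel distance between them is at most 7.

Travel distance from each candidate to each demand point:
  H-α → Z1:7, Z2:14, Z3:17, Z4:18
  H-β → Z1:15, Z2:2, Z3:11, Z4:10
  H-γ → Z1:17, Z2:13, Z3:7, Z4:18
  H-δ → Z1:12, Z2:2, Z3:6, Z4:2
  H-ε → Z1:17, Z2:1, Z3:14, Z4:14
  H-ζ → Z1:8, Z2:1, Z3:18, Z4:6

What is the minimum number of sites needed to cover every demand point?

Coverage sets (demand points within 7 of each site):
  H-α: {Z1}
  H-β: {Z2}
  H-γ: {Z3}
  H-δ: {Z2, Z3, Z4}
  H-ε: {Z2}
  H-ζ: {Z2, Z4}
No single site covers all 4 demand points.
But {H-α, H-δ} covers everything, so the minimum is 2.

2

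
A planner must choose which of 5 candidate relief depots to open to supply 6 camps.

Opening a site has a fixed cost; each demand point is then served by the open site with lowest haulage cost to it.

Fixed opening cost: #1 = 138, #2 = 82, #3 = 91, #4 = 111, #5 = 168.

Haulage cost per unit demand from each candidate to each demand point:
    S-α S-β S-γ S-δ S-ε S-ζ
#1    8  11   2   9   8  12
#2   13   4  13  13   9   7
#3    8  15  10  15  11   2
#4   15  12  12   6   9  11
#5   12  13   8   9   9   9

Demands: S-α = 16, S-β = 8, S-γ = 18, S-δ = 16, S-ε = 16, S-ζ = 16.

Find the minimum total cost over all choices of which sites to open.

Open {#1, #3}: assign each demand point to its cheapest open site.
  S-α→#1 16×8=128, S-β→#1 8×11=88, S-γ→#1 18×2=36, S-δ→#1 16×9=144, S-ε→#1 16×8=128, S-ζ→#3 16×2=32
  haulage cost 556, fixed 229 → total 785.
Compare {#1, #2}: haulage cost 580 + fixed 220 = 800.
Compare {#1, #2, #3}: haulage cost 500 + fixed 311 = 811.
Compare {#1, #3, #4}: haulage cost 508 + fixed 340 = 848.
All other subsets cost ≥ 800. Minimum total cost: 785.

785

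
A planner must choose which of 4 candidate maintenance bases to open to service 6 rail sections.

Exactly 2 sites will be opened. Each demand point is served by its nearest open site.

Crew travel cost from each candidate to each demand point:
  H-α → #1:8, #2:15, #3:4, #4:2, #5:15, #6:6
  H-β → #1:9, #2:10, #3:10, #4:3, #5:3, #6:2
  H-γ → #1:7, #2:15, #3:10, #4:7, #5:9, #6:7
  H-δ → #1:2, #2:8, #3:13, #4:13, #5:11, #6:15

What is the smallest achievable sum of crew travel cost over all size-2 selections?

Open {H-β, H-δ}.
  #1→H-δ 2, #2→H-δ 8, #3→H-β 10, #4→H-β 3, #5→H-β 3, #6→H-β 2  ⇒ total 28.
Compare {H-α, H-β}: total 29.
Compare {H-α, H-δ}: total 33.
No size-2 selection does better; minimum is 28.

28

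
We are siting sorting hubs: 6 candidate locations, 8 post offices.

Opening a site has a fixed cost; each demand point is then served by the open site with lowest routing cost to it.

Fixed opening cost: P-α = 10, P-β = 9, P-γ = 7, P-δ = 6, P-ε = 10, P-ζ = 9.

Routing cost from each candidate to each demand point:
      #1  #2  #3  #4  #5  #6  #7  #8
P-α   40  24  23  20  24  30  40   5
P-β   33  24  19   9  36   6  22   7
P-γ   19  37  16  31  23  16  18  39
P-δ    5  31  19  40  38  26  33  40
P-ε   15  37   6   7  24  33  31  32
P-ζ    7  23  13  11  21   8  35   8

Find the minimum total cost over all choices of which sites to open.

124

Open {P-γ, P-ε, P-ζ}: assign each demand point to its cheapest open site.
  #1→P-ζ 7, #2→P-ζ 23, #3→P-ε 6, #4→P-ε 7, #5→P-ζ 21, #6→P-ζ 8, #7→P-γ 18, #8→P-ζ 8
  routing cost 98, fixed 26 → total 124.
Compare {P-γ, P-ζ}: routing cost 109 + fixed 16 = 125.
Compare {P-β, P-ζ}: routing cost 108 + fixed 18 = 126.
Compare {P-β, P-δ, P-ε}: routing cost 101 + fixed 25 = 126.
All other subsets cost ≥ 125. Minimum total cost: 124.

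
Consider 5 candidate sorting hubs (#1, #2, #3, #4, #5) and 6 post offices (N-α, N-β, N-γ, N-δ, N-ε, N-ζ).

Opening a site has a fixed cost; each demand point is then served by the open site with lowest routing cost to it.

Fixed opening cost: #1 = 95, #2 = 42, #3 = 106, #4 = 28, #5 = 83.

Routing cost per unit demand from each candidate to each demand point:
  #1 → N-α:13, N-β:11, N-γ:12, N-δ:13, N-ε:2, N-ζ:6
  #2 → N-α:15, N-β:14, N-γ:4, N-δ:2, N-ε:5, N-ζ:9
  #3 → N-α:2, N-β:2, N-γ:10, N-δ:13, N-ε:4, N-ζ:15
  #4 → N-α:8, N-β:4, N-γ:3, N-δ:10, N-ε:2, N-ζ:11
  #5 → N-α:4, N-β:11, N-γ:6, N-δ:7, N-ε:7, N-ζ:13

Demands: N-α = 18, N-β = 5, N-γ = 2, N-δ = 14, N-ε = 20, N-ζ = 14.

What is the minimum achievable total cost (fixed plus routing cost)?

Open {#2, #3, #4}: assign each demand point to its cheapest open site.
  N-α→#3 18×2=36, N-β→#3 5×2=10, N-γ→#4 2×3=6, N-δ→#2 14×2=28, N-ε→#4 20×2=40, N-ζ→#2 14×9=126
  routing cost 246, fixed 176 → total 422.
Compare {#2, #4}: routing cost 364 + fixed 70 = 434.
Compare {#2, #3}: routing cost 288 + fixed 148 = 436.
Compare {#2, #4, #5}: routing cost 292 + fixed 153 = 445.
All other subsets cost ≥ 434. Minimum total cost: 422.

422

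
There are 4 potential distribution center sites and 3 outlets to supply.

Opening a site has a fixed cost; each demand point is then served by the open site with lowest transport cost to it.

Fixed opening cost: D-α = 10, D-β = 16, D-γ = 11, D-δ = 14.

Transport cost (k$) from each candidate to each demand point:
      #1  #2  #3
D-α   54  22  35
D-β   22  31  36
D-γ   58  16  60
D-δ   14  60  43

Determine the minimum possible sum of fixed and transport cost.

95

Open {D-α, D-δ}: assign each demand point to its cheapest open site.
  #1→D-δ 14, #2→D-α 22, #3→D-α 35
  transport cost 71, fixed 24 → total 95.
Compare {D-γ, D-δ}: transport cost 73 + fixed 25 = 98.
Compare {D-α, D-γ, D-δ}: transport cost 65 + fixed 35 = 100.
Compare {D-β, D-γ}: transport cost 74 + fixed 27 = 101.
All other subsets cost ≥ 98. Minimum total cost: 95.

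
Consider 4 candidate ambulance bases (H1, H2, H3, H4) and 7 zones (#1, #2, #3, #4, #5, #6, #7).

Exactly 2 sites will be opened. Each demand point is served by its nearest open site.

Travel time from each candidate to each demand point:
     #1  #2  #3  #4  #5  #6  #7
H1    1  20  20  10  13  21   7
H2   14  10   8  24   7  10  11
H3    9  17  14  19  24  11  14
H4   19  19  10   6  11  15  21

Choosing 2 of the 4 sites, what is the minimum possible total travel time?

Open {H1, H2}.
  #1→H1 1, #2→H2 10, #3→H2 8, #4→H1 10, #5→H2 7, #6→H2 10, #7→H1 7  ⇒ total 53.
Compare {H2, H4}: total 66.
Compare {H1, H4}: total 69.
No size-2 selection does better; minimum is 53.

53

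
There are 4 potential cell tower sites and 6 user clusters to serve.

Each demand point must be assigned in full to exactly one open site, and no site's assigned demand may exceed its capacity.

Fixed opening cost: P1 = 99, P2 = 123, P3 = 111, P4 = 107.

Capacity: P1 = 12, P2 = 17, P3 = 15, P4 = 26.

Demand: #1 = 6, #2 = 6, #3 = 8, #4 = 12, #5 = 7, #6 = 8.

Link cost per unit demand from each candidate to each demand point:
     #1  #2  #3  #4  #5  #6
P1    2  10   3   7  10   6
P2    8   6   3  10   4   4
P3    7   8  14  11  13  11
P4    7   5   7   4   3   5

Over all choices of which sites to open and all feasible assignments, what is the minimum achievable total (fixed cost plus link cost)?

Open {P1, P2, P4}; cheapest assignment that respects the capacities:
  P1 (cap 12, load 6): #1 — cost 6×2 = 12
  P2 (cap 17, load 16): #3, #6 — cost 8×3 + 8×4 = 56
  P4 (cap 26, load 25): #2, #4, #5 — cost 6×5 + 12×4 + 7×3 = 99
  Shipping 167, fixed 329 → total 496.
  Any other capacity-feasible assignment to {P1, P2, P4} ships for at least 167.
Compare {P2, P3, P4}: its best feasible assignment gives total 538.
Compare {P1, P3, P4}: its best feasible assignment gives total 570.
Every other set of open sites that can feasibly serve all demand totals ≥ 538 even under its best assignment. Minimum: 496.

496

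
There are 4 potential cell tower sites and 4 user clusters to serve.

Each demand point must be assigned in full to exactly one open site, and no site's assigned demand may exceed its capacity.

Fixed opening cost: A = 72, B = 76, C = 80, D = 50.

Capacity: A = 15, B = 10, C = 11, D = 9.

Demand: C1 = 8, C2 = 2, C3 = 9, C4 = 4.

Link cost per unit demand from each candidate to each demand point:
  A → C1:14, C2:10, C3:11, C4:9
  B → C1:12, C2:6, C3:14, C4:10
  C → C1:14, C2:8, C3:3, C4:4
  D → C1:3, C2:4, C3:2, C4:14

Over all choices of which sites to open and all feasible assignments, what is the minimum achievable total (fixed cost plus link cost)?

301

Open {A, D}; cheapest assignment that respects the capacities:
  A (cap 15, load 15): C2, C3, C4 — cost 2×10 + 9×11 + 4×9 = 155
  D (cap 9, load 8): C1 — cost 8×3 = 24
  Shipping 179, fixed 122 → total 301.
  Any other capacity-feasible assignment to {A, D} ships for at least 179.
Compare {A, C, D}: its best feasible assignment gives total 305.
Compare {B, C, D}: its best feasible assignment gives total 309.
Every other set of open sites that can feasibly serve all demand totals ≥ 305 even under its best assignment. Minimum: 301.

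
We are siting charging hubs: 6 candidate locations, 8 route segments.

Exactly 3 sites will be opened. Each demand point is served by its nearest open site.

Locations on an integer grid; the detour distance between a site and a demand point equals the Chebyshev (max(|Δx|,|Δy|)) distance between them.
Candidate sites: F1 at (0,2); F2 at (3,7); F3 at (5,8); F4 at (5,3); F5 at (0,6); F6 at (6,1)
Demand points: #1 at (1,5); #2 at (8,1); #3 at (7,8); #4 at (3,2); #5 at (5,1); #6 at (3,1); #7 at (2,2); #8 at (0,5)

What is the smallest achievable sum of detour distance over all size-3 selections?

16

Open {F3, F4, F5}.
  #1→F5 1, #2→F4 3, #3→F3 2, #4→F4 2, #5→F4 2, #6→F4 2, #7→F4 3, #8→F5 1  ⇒ total 16.
Compare {F3, F5, F6}: total 17.
Compare {F4, F5, F6}: total 17.
No size-3 selection does better; minimum is 16.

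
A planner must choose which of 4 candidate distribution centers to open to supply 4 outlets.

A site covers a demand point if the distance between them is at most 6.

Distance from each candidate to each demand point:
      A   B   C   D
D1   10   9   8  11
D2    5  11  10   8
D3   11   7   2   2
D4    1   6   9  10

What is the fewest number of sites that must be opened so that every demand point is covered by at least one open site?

2

Coverage sets (demand points within 6 of each site):
  D1: {}
  D2: {A}
  D3: {C, D}
  D4: {A, B}
No single site covers all 4 demand points.
But {D3, D4} covers everything, so the minimum is 2.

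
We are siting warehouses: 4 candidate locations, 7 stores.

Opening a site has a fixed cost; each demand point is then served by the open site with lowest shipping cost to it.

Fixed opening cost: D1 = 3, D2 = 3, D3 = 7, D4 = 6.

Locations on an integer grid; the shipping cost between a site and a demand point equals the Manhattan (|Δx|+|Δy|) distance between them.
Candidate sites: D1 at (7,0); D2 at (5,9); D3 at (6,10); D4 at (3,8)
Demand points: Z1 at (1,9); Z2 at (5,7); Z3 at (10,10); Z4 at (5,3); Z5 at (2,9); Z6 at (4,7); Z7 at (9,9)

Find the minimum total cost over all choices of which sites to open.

Open {D2}: assign each demand point to its cheapest open site.
  Z1→D2 4, Z2→D2 2, Z3→D2 6, Z4→D2 6, Z5→D2 3, Z6→D2 3, Z7→D2 4
  shipping cost 28, fixed 3 → total 31.
Compare {D1, D2}: shipping cost 27 + fixed 6 = 33.
Compare {D2, D4}: shipping cost 25 + fixed 9 = 34.
Compare {D2, D3}: shipping cost 26 + fixed 10 = 36.
All other subsets cost ≥ 33. Minimum total cost: 31.

31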